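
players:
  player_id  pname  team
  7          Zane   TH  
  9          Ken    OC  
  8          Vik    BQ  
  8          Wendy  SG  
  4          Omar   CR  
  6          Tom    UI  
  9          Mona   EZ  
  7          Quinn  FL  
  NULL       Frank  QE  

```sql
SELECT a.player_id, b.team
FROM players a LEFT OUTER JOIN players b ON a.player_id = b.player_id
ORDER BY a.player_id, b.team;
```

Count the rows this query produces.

15

LEFT JOIN keeps every row from `players a`; unmatched rows get NULL for `players b`'s columns.
Matching on a.player_id = b.player_id. A NULL in a compared column never satisfies the condition.
- player_id=7: 2 matching b row(s), so 2 row(s) emitted.
- player_id=9: 2 matching b row(s), so 2 row(s) emitted.
- player_id=8: 2 matching b row(s), so 2 row(s) emitted.
- player_id=8: 2 matching b row(s), so 2 row(s) emitted.
- player_id=4: 1 matching b row(s), so 1 row(s) emitted.
- player_id=6: 1 matching b row(s), so 1 row(s) emitted.
- player_id=9: 2 matching b row(s), so 2 row(s) emitted.
- player_id=7: 2 matching b row(s), so 2 row(s) emitted.
- player_id=NULL: no b row matches, row kept with b columns NULL.
Total: 14 matched + 1 padded = 15 rows.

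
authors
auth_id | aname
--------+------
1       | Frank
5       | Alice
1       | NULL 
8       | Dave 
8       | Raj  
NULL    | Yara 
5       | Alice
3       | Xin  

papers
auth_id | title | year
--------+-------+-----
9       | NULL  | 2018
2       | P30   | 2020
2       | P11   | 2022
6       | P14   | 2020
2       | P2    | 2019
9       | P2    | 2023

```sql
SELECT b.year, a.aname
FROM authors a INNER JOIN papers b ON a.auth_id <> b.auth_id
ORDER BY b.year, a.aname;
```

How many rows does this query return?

INNER JOIN keeps only pairs where the ON condition holds.
Matching on a.auth_id <> b.auth_id. A NULL in a compared column never satisfies the condition.
Matched pairs: 42.
Total: 42 rows.

42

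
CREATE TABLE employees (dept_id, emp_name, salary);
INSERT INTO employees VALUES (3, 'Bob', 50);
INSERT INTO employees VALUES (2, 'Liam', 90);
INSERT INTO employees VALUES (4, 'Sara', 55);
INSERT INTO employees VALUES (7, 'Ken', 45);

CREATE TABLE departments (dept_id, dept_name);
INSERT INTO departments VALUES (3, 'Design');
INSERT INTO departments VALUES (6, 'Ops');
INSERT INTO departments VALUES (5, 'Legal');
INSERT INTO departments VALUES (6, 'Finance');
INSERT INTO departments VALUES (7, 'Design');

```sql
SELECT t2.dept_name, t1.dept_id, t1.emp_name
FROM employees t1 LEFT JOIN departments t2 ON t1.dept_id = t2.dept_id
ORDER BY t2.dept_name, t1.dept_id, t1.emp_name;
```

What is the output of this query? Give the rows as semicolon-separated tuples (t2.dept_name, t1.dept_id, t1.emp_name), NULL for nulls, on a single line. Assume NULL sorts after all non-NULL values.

(Design, 3, Bob); (Design, 7, Ken); (NULL, 2, Liam); (NULL, 4, Sara)

LEFT JOIN keeps every row from `employees`; unmatched rows get NULL for `departments`'s columns.
Matching on t1.dept_id = t2.dept_id.
- t1[0] dept_id=3 → 1 match(es) in t2 → 1 row(s).
- t1[1] dept_id=2 → no match; kept with NULLs on the t2 side.
- t1[2] dept_id=4 → no match; kept with NULLs on the t2 side.
- t1[3] dept_id=7 → 1 match(es) in t2 → 1 row(s).
After projecting and ordering:
t2.dept_name | t1.dept_id | t1.emp_name
Design | 3 | Bob
Design | 7 | Ken
NULL | 2 | Liam
NULL | 4 | Sara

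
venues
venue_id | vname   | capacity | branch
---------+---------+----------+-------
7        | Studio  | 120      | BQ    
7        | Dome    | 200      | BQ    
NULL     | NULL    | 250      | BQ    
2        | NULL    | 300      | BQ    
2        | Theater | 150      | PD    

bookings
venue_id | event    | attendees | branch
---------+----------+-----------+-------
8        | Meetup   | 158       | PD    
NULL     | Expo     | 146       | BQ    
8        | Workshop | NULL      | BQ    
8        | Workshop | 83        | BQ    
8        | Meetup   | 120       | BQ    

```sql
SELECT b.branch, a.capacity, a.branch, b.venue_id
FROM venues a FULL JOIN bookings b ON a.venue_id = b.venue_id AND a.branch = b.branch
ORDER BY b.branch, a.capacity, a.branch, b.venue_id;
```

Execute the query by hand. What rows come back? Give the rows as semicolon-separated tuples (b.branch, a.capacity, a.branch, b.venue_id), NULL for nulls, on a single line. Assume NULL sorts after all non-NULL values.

(BQ, NULL, NULL, 8); (BQ, NULL, NULL, 8); (BQ, NULL, NULL, 8); (BQ, NULL, NULL, NULL); (PD, NULL, NULL, 8); (NULL, 120, BQ, NULL); (NULL, 150, PD, NULL); (NULL, 200, BQ, NULL); (NULL, 250, BQ, NULL); (NULL, 300, BQ, NULL)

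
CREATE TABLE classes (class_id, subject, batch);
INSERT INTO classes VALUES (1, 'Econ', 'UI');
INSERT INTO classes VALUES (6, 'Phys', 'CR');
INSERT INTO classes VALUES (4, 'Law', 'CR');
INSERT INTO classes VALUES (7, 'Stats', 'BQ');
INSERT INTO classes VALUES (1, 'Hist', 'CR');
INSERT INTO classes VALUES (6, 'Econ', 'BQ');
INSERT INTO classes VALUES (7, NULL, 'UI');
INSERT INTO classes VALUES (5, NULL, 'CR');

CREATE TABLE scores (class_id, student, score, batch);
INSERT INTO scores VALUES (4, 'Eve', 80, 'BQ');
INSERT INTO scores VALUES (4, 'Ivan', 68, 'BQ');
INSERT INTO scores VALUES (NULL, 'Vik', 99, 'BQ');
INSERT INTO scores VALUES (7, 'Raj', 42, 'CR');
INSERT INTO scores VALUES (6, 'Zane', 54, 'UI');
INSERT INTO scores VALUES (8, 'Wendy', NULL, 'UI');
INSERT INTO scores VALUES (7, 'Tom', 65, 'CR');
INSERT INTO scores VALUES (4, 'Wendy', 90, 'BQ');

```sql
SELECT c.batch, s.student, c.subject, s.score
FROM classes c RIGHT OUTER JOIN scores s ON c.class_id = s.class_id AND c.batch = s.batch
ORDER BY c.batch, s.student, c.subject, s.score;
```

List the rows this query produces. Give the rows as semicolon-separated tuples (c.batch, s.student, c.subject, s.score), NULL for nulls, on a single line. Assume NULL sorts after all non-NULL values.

(NULL, Eve, NULL, 80); (NULL, Ivan, NULL, 68); (NULL, Raj, NULL, 42); (NULL, Tom, NULL, 65); (NULL, Vik, NULL, 99); (NULL, Wendy, NULL, 90); (NULL, Wendy, NULL, NULL); (NULL, Zane, NULL, 54)

RIGHT JOIN keeps every row from `scores`; unmatched rows get NULL for `classes`'s columns.
Matching on c.class_id = s.class_id AND c.batch = s.batch. A NULL in a compared column never satisfies the condition.
- c row (class_id=1, batch=UI): no match.
- c row (class_id=6, batch=CR): no match.
- c row (class_id=4, batch=CR): no match.
- c row (class_id=7, batch=BQ): no match.
- c row (class_id=1, batch=CR): no match.
- c row (class_id=6, batch=BQ): no match.
- c row (class_id=7, batch=UI): no match.
- c row (class_id=5, batch=CR): no match.
- 8 row(s) from s found no c partner → padded with NULL.
After projecting and ordering:
c.batch | s.student | c.subject | s.score
NULL | Eve | NULL | 80
NULL | Ivan | NULL | 68
NULL | Raj | NULL | 42
NULL | Tom | NULL | 65
NULL | Vik | NULL | 99
NULL | Wendy | NULL | 90
NULL | Wendy | NULL | NULL
NULL | Zane | NULL | 54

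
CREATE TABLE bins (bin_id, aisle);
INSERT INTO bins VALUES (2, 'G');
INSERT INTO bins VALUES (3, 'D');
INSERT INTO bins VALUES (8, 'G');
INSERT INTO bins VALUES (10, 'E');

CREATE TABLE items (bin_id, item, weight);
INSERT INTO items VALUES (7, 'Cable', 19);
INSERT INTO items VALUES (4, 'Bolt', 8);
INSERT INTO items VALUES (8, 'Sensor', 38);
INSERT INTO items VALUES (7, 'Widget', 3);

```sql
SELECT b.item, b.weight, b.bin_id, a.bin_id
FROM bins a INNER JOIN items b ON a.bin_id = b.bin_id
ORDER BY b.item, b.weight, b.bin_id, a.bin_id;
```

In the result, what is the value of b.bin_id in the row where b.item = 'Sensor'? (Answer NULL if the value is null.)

8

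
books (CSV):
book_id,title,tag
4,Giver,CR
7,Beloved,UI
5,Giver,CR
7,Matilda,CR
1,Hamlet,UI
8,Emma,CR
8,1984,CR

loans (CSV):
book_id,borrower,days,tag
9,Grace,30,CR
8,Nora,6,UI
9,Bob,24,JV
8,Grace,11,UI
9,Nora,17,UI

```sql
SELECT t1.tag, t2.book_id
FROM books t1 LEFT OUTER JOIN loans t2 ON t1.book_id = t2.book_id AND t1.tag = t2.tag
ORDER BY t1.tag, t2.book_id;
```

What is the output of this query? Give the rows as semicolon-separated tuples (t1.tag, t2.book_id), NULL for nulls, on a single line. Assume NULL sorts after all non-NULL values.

(CR, NULL); (CR, NULL); (CR, NULL); (CR, NULL); (CR, NULL); (UI, NULL); (UI, NULL)

LEFT JOIN keeps every row from `books`; unmatched rows get NULL for `loans`'s columns.
Matching on t1.book_id = t2.book_id AND t1.tag = t2.tag.
- t1 row (book_id=4, tag=CR): no match → kept, t2 columns NULL.
- t1 row (book_id=7, tag=UI): no match → kept, t2 columns NULL.
- t1 row (book_id=5, tag=CR): no match → kept, t2 columns NULL.
- t1 row (book_id=7, tag=CR): no match → kept, t2 columns NULL.
- t1 row (book_id=1, tag=UI): no match → kept, t2 columns NULL.
- t1 row (book_id=8, tag=CR): no match → kept, t2 columns NULL.
- t1 row (book_id=8, tag=CR): no match → kept, t2 columns NULL.
After projecting and ordering:
t1.tag | t2.book_id
CR | NULL
CR | NULL
CR | NULL
CR | NULL
CR | NULL
UI | NULL
UI | NULL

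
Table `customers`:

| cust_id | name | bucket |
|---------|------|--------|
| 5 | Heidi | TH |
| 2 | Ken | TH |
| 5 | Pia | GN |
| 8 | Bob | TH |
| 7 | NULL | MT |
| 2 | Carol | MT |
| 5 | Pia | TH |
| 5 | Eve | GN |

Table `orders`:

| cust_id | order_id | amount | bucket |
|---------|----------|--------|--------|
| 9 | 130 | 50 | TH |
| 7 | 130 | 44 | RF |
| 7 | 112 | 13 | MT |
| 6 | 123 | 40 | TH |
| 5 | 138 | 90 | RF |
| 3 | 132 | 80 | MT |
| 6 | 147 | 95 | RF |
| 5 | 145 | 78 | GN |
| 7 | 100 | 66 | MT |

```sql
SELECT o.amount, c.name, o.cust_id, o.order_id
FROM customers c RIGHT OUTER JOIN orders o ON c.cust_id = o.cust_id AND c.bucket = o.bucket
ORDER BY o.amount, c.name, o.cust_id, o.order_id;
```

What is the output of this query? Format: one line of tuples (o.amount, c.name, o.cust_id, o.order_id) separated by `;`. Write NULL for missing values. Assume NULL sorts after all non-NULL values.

(13, NULL, 7, 112); (40, NULL, 6, 123); (44, NULL, 7, 130); (50, NULL, 9, 130); (66, NULL, 7, 100); (78, Eve, 5, 145); (78, Pia, 5, 145); (80, NULL, 3, 132); (90, NULL, 5, 138); (95, NULL, 6, 147)

RIGHT JOIN keeps every row from `orders`; unmatched rows get NULL for `customers`'s columns.
Matching on c.cust_id = o.cust_id AND c.bucket = o.bucket.
- c row (cust_id=5, bucket=TH): no match.
- c row (cust_id=2, bucket=TH): no match.
- c row (cust_id=5, bucket=GN): matches 1 o row(s) → 1 output row(s).
- c row (cust_id=8, bucket=TH): no match.
- c row (cust_id=7, bucket=MT): matches 2 o row(s) → 2 output row(s).
- c row (cust_id=2, bucket=MT): no match.
- c row (cust_id=5, bucket=TH): no match.
- c row (cust_id=5, bucket=GN): matches 1 o row(s) → 1 output row(s).
- 6 row(s) from o found no c partner → padded with NULL.
After projecting and ordering:
o.amount | c.name | o.cust_id | o.order_id
13 | NULL | 7 | 112
40 | NULL | 6 | 123
44 | NULL | 7 | 130
50 | NULL | 9 | 130
66 | NULL | 7 | 100
78 | Eve | 5 | 145
78 | Pia | 5 | 145
80 | NULL | 3 | 132
90 | NULL | 5 | 138
95 | NULL | 6 | 147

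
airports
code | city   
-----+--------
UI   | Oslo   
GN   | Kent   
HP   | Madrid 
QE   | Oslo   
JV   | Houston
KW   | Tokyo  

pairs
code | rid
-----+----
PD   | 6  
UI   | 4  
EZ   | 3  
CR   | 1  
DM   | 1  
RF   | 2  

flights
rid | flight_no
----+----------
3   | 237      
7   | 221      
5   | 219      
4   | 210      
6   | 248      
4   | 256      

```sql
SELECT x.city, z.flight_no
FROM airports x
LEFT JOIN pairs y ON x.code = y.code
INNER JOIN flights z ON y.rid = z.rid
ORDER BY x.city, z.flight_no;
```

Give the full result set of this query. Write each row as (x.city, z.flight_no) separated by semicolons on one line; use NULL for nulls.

(Oslo, 210); (Oslo, 256)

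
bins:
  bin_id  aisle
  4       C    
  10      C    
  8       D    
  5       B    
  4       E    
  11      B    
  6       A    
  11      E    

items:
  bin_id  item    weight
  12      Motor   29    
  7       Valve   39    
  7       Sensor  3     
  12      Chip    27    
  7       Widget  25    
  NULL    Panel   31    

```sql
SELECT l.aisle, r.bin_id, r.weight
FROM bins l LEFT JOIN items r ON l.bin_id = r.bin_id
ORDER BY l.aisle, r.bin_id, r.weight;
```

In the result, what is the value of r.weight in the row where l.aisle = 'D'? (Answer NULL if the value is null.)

LEFT JOIN keeps every row from `bins`; unmatched rows get NULL for `items`'s columns.
Matching on l.bin_id = r.bin_id. A NULL in a compared column never satisfies the condition.
Matched pairs: 0; unmatched l rows kept: 8.

NULL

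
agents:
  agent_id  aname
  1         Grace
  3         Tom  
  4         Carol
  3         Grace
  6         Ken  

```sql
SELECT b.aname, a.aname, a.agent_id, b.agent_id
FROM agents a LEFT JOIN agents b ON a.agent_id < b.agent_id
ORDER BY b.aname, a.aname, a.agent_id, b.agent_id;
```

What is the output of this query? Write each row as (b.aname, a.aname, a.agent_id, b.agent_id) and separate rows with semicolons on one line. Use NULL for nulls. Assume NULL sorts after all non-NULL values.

(Carol, Grace, 1, 4); (Carol, Grace, 3, 4); (Carol, Tom, 3, 4); (Grace, Grace, 1, 3); (Ken, Carol, 4, 6); (Ken, Grace, 1, 6); (Ken, Grace, 3, 6); (Ken, Tom, 3, 6); (Tom, Grace, 1, 3); (NULL, Ken, 6, NULL)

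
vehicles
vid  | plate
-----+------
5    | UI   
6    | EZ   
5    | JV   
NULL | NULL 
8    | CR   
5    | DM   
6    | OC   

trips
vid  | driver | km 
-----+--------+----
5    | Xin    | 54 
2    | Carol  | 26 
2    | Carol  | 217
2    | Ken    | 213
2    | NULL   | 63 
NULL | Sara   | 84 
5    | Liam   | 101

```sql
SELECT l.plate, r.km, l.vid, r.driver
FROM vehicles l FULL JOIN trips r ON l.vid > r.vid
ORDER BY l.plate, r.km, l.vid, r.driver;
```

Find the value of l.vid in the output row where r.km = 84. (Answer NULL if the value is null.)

NULL

FULL OUTER JOIN keeps every row from both sides; unmatched rows get NULL for the other side's columns.
Matching on l.vid > r.vid. A NULL in a compared column never satisfies the condition.
Matched pairs: 30; unmatched l rows kept: 1; unmatched r rows kept: 1.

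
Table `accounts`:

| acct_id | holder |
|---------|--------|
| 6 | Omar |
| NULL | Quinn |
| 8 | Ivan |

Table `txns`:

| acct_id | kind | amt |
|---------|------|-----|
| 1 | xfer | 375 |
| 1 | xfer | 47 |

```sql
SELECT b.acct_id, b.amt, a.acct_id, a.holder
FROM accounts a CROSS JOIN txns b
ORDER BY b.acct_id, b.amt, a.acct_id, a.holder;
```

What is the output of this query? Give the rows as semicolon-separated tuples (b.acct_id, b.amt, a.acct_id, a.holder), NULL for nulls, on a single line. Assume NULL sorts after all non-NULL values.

CROSS JOIN pairs every row of `accounts` with every row of `txns`: 3 × 2 = 6 rows.
After projecting and ordering:
b.acct_id | b.amt | a.acct_id | a.holder
1 | 47 | 6 | Omar
1 | 47 | 8 | Ivan
1 | 47 | NULL | Quinn
1 | 375 | 6 | Omar
1 | 375 | 8 | Ivan
1 | 375 | NULL | Quinn

(1, 47, 6, Omar); (1, 47, 8, Ivan); (1, 47, NULL, Quinn); (1, 375, 6, Omar); (1, 375, 8, Ivan); (1, 375, NULL, Quinn)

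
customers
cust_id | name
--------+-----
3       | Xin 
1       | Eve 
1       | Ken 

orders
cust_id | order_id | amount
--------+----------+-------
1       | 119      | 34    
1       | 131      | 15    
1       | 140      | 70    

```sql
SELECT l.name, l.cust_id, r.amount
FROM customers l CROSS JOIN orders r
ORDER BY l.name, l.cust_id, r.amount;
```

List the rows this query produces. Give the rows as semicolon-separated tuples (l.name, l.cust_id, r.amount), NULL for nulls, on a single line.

CROSS JOIN pairs every row of `customers` with every row of `orders`: 3 × 3 = 9 rows.
After projecting and ordering:
l.name | l.cust_id | r.amount
Eve | 1 | 15
Eve | 1 | 34
Eve | 1 | 70
Ken | 1 | 15
Ken | 1 | 34
Ken | 1 | 70
Xin | 3 | 15
Xin | 3 | 34
Xin | 3 | 70

(Eve, 1, 15); (Eve, 1, 34); (Eve, 1, 70); (Ken, 1, 15); (Ken, 1, 34); (Ken, 1, 70); (Xin, 3, 15); (Xin, 3, 34); (Xin, 3, 70)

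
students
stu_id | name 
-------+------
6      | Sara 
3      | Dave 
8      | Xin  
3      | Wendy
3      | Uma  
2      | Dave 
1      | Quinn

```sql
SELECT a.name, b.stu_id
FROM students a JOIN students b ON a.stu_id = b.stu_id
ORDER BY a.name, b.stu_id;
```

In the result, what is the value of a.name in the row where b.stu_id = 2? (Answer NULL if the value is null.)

INNER JOIN keeps only pairs where the ON condition holds.
Matching on a.stu_id = b.stu_id.
- stu_id=6: 1 matching b row(s), so 1 row(s) emitted.
- stu_id=3: 3 matching b row(s), so 3 row(s) emitted.
- stu_id=8: 1 matching b row(s), so 1 row(s) emitted.
- stu_id=3: 3 matching b row(s), so 3 row(s) emitted.
- stu_id=3: 3 matching b row(s), so 3 row(s) emitted.
- stu_id=2: 1 matching b row(s), so 1 row(s) emitted.
- stu_id=1: 1 matching b row(s), so 1 row(s) emitted.

Dave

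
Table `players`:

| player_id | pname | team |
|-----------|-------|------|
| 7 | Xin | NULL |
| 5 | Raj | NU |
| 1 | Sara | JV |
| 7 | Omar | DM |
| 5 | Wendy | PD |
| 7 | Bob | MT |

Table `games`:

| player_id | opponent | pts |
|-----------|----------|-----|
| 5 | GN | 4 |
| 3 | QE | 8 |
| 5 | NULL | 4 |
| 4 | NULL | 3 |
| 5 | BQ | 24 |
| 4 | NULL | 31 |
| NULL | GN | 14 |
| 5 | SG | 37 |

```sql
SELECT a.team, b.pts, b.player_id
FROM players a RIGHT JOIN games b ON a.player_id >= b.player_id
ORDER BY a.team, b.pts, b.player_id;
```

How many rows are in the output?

RIGHT JOIN keeps every row from `games`; unmatched rows get NULL for `players`'s columns.
Matching on a.player_id >= b.player_id. A NULL in a compared column never satisfies the condition.
- a row (player_id=7): matches 7 b row(s) → 7 output row(s).
- a row (player_id=5): matches 7 b row(s) → 7 output row(s).
- a row (player_id=1): no match.
- a row (player_id=7): matches 7 b row(s) → 7 output row(s).
- a row (player_id=5): matches 7 b row(s) → 7 output row(s).
- a row (player_id=7): matches 7 b row(s) → 7 output row(s).
- 1 b row(s) had no a match → kept, a columns NULL.
Total: 35 matched + 1 padded = 36 rows.

36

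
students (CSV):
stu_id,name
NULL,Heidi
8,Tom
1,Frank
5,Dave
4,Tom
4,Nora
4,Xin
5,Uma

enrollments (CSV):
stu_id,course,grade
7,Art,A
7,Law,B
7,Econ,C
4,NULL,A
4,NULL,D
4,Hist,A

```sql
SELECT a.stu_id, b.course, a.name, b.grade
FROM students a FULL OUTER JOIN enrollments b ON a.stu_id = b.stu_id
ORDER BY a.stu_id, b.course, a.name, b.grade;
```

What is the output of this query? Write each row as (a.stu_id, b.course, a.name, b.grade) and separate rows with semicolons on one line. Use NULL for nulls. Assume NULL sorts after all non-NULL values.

(1, NULL, Frank, NULL); (4, Hist, Nora, A); (4, Hist, Tom, A); (4, Hist, Xin, A); (4, NULL, Nora, A); (4, NULL, Nora, D); (4, NULL, Tom, A); (4, NULL, Tom, D); (4, NULL, Xin, A); (4, NULL, Xin, D); (5, NULL, Dave, NULL); (5, NULL, Uma, NULL); (8, NULL, Tom, NULL); (NULL, Art, NULL, A); (NULL, Econ, NULL, C); (NULL, Law, NULL, B); (NULL, NULL, Heidi, NULL)

FULL OUTER JOIN keeps every row from both sides; unmatched rows get NULL for the other side's columns.
Matching on a.stu_id = b.stu_id. A NULL in a compared column never satisfies the condition.
Matched pairs: 9; unmatched a rows kept: 5; unmatched b rows kept: 3.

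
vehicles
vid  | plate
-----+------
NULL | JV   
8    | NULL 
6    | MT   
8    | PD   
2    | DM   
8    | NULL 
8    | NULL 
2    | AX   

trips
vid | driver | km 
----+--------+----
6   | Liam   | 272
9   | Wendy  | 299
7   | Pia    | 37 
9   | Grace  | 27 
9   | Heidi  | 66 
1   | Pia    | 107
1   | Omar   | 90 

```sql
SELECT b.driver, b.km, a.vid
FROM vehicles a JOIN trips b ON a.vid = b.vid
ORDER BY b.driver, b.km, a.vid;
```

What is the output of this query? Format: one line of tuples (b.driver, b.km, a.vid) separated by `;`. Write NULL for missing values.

(Liam, 272, 6)

INNER JOIN keeps only pairs where the ON condition holds.
Matching on a.vid = b.vid. A NULL in a compared column never satisfies the condition.
- a row (vid=NULL): no match → dropped.
- a row (vid=8): no match → dropped.
- a row (vid=6): matches 1 b row(s) → 1 output row(s).
- a row (vid=8): no match → dropped.
- a row (vid=2): no match → dropped.
- a row (vid=8): no match → dropped.
- a row (vid=8): no match → dropped.
- a row (vid=2): no match → dropped.
After projecting and ordering:
b.driver | b.km | a.vid
Liam | 272 | 6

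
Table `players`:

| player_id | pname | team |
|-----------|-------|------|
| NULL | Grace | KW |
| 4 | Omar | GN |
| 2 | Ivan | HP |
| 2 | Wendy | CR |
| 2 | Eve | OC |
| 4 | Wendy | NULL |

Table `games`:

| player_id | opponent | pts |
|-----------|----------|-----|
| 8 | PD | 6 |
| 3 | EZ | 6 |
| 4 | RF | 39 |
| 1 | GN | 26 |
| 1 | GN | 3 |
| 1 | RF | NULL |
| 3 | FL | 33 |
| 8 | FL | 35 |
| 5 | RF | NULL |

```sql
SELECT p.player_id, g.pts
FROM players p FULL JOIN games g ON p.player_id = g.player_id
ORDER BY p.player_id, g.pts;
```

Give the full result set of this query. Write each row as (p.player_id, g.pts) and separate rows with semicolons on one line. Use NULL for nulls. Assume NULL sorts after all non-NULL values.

(2, NULL); (2, NULL); (2, NULL); (4, 39); (4, 39); (NULL, 3); (NULL, 6); (NULL, 6); (NULL, 26); (NULL, 33); (NULL, 35); (NULL, NULL); (NULL, NULL); (NULL, NULL)

FULL OUTER JOIN keeps every row from both sides; unmatched rows get NULL for the other side's columns.
Matching on p.player_id = g.player_id. A NULL in a compared column never satisfies the condition.
Matched pairs: 2; unmatched p rows kept: 4; unmatched g rows kept: 8.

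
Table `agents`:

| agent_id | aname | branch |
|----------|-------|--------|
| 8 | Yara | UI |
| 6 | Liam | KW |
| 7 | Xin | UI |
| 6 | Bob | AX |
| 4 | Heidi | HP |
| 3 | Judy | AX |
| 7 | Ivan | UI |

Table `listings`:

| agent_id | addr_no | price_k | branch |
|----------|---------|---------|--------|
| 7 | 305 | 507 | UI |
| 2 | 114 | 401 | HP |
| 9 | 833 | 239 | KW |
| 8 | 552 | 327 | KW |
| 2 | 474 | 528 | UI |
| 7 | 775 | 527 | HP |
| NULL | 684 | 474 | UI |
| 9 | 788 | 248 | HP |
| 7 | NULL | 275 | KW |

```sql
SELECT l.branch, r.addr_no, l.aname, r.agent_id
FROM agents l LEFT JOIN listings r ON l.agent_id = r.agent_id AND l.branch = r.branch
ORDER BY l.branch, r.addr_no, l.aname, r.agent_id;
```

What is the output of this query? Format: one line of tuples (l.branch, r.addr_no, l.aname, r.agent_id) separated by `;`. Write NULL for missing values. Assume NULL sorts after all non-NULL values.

(AX, NULL, Bob, NULL); (AX, NULL, Judy, NULL); (HP, NULL, Heidi, NULL); (KW, NULL, Liam, NULL); (UI, 305, Ivan, 7); (UI, 305, Xin, 7); (UI, NULL, Yara, NULL)

LEFT JOIN keeps every row from `agents`; unmatched rows get NULL for `listings`'s columns.
Matching on l.agent_id = r.agent_id AND l.branch = r.branch. A NULL in a compared column never satisfies the condition.
Matched pairs: 2; unmatched l rows kept: 5.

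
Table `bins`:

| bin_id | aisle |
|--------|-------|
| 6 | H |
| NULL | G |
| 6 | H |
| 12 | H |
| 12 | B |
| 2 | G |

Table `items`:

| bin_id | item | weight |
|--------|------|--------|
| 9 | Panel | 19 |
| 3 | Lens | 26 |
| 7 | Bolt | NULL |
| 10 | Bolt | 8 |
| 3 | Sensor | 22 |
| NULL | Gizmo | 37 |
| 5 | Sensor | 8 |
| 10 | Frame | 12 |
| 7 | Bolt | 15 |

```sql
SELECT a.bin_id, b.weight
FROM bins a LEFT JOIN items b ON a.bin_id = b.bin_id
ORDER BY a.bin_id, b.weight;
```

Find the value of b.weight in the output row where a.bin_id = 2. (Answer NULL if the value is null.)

NULL

LEFT JOIN keeps every row from `bins`; unmatched rows get NULL for `items`'s columns.
Matching on a.bin_id = b.bin_id. A NULL in a compared column never satisfies the condition.
- a (bin_id=6) has no partner → padded with NULL.
- a (bin_id=NULL) has no partner → padded with NULL.
- a (bin_id=6) has no partner → padded with NULL.
- a (bin_id=12) has no partner → padded with NULL.
- a (bin_id=12) has no partner → padded with NULL.
- a (bin_id=2) has no partner → padded with NULL.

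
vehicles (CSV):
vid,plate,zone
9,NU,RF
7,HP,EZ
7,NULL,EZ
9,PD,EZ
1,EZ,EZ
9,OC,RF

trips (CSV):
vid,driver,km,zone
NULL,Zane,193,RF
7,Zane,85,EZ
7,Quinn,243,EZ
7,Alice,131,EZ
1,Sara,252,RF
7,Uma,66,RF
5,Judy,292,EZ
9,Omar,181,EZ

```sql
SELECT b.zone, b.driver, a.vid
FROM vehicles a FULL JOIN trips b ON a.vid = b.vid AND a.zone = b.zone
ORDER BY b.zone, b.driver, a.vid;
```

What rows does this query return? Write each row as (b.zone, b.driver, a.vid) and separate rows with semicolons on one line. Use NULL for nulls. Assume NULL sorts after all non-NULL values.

(EZ, Alice, 7); (EZ, Alice, 7); (EZ, Judy, NULL); (EZ, Omar, 9); (EZ, Quinn, 7); (EZ, Quinn, 7); (EZ, Zane, 7); (EZ, Zane, 7); (RF, Sara, NULL); (RF, Uma, NULL); (RF, Zane, NULL); (NULL, NULL, 1); (NULL, NULL, 9); (NULL, NULL, 9)

FULL OUTER JOIN keeps every row from both sides; unmatched rows get NULL for the other side's columns.
Matching on a.vid = b.vid AND a.zone = b.zone. A NULL in a compared column never satisfies the condition.
- a (vid=9, zone=RF) has no partner → padded with NULL.
- a (vid=7, zone=EZ) pairs with 3 row(s) of b.
- a (vid=7, zone=EZ) pairs with 3 row(s) of b.
- a (vid=9, zone=EZ) pairs with 1 row(s) of b.
- a (vid=1, zone=EZ) has no partner → padded with NULL.
- a (vid=9, zone=RF) has no partner → padded with NULL.
- 4 row(s) from b found no a partner → padded with NULL.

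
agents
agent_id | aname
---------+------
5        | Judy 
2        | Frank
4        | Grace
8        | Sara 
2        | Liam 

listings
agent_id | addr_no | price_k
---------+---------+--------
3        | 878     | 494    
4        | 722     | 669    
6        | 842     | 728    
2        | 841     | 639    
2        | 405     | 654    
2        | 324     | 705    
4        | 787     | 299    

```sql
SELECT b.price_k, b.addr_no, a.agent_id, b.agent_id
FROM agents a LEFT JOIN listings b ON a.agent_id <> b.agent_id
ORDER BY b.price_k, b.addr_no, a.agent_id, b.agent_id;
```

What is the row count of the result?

LEFT JOIN keeps every row from `agents`; unmatched rows get NULL for `listings`'s columns.
Matching on a.agent_id <> b.agent_id.
- a row (agent_id=5): matches 7 b row(s) → 7 output row(s).
- a row (agent_id=2): matches 4 b row(s) → 4 output row(s).
- a row (agent_id=4): matches 5 b row(s) → 5 output row(s).
- a row (agent_id=8): matches 7 b row(s) → 7 output row(s).
- a row (agent_id=2): matches 4 b row(s) → 4 output row(s).
Total: 27 rows.

27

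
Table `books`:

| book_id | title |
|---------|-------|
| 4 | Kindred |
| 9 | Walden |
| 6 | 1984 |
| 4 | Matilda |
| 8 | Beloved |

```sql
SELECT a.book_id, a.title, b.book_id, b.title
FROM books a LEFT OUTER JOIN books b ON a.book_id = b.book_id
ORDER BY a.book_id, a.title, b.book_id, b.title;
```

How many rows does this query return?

7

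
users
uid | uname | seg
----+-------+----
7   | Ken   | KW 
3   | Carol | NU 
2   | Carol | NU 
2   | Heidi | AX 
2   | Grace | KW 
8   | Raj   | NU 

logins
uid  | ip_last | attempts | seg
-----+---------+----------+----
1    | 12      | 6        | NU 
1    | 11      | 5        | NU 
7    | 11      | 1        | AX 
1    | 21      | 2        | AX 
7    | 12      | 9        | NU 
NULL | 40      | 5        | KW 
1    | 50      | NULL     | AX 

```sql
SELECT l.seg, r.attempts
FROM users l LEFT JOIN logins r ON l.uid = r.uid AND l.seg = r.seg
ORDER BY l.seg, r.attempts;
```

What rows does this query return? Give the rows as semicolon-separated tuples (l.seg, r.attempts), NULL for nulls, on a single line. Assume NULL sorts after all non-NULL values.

(AX, NULL); (KW, NULL); (KW, NULL); (NU, NULL); (NU, NULL); (NU, NULL)

LEFT JOIN keeps every row from `users`; unmatched rows get NULL for `logins`'s columns.
Matching on l.uid = r.uid AND l.seg = r.seg. A NULL in a compared column never satisfies the condition.
- l[0] uid=7, seg=KW → no match; kept with NULLs on the r side.
- l[1] uid=3, seg=NU → no match; kept with NULLs on the r side.
- l[2] uid=2, seg=NU → no match; kept with NULLs on the r side.
- l[3] uid=2, seg=AX → no match; kept with NULLs on the r side.
- l[4] uid=2, seg=KW → no match; kept with NULLs on the r side.
- l[5] uid=8, seg=NU → no match; kept with NULLs on the r side.
After projecting and ordering:
l.seg | r.attempts
AX | NULL
KW | NULL
KW | NULL
NU | NULL
NU | NULL
NU | NULL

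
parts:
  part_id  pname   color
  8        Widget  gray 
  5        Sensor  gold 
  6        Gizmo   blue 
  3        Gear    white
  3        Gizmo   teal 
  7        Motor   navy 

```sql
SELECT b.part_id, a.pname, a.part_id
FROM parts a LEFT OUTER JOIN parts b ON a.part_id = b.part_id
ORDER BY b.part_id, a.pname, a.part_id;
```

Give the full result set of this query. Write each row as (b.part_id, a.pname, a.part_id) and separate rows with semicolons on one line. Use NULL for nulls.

(3, Gear, 3); (3, Gear, 3); (3, Gizmo, 3); (3, Gizmo, 3); (5, Sensor, 5); (6, Gizmo, 6); (7, Motor, 7); (8, Widget, 8)

LEFT JOIN keeps every row from `parts a`; unmatched rows get NULL for `parts b`'s columns.
Matching on a.part_id = b.part_id.
Matched pairs: 8; unmatched a rows kept: 0.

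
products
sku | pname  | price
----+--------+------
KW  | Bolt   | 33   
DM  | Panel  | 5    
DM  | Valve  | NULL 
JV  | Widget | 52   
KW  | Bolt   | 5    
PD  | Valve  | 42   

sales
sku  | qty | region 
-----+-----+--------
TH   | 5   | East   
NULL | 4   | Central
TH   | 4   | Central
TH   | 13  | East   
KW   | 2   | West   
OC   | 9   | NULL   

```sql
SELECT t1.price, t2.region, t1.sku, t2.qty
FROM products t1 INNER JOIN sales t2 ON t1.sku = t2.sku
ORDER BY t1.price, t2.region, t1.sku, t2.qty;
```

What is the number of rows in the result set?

2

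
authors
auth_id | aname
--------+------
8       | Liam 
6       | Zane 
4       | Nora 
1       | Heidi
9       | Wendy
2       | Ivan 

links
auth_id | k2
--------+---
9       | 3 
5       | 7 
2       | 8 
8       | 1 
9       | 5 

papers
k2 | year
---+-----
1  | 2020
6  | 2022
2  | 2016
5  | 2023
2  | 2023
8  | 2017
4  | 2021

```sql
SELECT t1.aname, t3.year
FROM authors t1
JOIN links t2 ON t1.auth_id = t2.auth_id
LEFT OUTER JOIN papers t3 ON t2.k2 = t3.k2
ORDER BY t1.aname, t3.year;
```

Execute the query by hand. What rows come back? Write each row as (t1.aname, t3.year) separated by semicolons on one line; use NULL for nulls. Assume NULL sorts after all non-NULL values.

(Ivan, 2017); (Liam, 2020); (Wendy, 2023); (Wendy, NULL)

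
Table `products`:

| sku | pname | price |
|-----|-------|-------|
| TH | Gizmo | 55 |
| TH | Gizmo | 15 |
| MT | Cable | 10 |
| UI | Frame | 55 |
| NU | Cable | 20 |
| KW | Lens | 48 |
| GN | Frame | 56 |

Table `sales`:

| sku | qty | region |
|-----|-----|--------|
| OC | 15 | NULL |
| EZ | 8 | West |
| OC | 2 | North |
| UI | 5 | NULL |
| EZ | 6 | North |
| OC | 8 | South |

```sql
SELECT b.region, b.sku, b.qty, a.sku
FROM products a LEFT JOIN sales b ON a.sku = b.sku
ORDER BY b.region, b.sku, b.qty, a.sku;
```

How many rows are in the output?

7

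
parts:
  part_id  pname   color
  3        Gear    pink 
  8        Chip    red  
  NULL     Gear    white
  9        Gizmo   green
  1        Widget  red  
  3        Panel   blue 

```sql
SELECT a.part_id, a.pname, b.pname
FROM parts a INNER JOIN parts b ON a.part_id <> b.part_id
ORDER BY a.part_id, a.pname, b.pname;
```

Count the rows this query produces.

INNER JOIN keeps only pairs where the ON condition holds.
Matching on a.part_id <> b.part_id. A NULL in a compared column never satisfies the condition.
- a (part_id=3) pairs with 3 row(s) of b.
- a (part_id=8) pairs with 4 row(s) of b.
- a (part_id=NULL) has no partner → excluded.
- a (part_id=9) pairs with 4 row(s) of b.
- a (part_id=1) pairs with 4 row(s) of b.
- a (part_id=3) pairs with 3 row(s) of b.
Total: 18 rows.

18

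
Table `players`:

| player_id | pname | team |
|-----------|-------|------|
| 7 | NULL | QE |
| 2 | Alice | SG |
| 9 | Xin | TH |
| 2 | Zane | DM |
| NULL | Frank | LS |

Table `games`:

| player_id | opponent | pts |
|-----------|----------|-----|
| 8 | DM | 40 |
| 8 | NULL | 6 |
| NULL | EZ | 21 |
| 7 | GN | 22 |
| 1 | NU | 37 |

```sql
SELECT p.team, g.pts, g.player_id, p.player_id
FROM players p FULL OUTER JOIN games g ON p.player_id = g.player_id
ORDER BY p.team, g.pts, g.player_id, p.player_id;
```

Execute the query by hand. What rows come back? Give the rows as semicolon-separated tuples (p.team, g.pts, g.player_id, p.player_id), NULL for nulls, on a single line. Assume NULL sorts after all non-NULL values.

FULL OUTER JOIN keeps every row from both sides; unmatched rows get NULL for the other side's columns.
Matching on p.player_id = g.player_id. A NULL in a compared column never satisfies the condition.
- p[0] player_id=7 → 1 match(es) in g → 1 row(s).
- p[1] player_id=2 → no match; kept with NULLs on the g side.
- p[2] player_id=9 → no match; kept with NULLs on the g side.
- p[3] player_id=2 → no match; kept with NULLs on the g side.
- p[4] player_id=NULL → no match; kept with NULLs on the g side.
- 4 g row(s) had no p match → kept, p columns NULL.
After projecting and ordering:
p.team | g.pts | g.player_id | p.player_id
DM | NULL | NULL | 2
LS | NULL | NULL | NULL
QE | 22 | 7 | 7
SG | NULL | NULL | 2
TH | NULL | NULL | 9
NULL | 6 | 8 | NULL
NULL | 21 | NULL | NULL
NULL | 37 | 1 | NULL
NULL | 40 | 8 | NULL

(DM, NULL, NULL, 2); (LS, NULL, NULL, NULL); (QE, 22, 7, 7); (SG, NULL, NULL, 2); (TH, NULL, NULL, 9); (NULL, 6, 8, NULL); (NULL, 21, NULL, NULL); (NULL, 37, 1, NULL); (NULL, 40, 8, NULL)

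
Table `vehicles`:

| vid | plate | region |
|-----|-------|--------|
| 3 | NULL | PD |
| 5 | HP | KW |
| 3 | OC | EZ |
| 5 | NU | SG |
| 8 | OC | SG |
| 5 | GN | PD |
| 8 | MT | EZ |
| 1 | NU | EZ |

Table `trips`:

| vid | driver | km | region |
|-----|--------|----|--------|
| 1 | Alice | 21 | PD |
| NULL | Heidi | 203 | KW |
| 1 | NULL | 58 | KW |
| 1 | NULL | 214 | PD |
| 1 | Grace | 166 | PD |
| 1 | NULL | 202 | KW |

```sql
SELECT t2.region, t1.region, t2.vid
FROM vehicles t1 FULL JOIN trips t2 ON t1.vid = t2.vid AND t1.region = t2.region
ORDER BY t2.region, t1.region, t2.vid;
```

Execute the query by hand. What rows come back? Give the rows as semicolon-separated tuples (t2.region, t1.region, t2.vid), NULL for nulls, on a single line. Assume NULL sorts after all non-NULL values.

FULL OUTER JOIN keeps every row from both sides; unmatched rows get NULL for the other side's columns.
Matching on t1.vid = t2.vid AND t1.region = t2.region. A NULL in a compared column never satisfies the condition.
Matched pairs: 0; unmatched t1 rows kept: 8; unmatched t2 rows kept: 6.

(KW, NULL, 1); (KW, NULL, 1); (KW, NULL, NULL); (PD, NULL, 1); (PD, NULL, 1); (PD, NULL, 1); (NULL, EZ, NULL); (NULL, EZ, NULL); (NULL, EZ, NULL); (NULL, KW, NULL); (NULL, PD, NULL); (NULL, PD, NULL); (NULL, SG, NULL); (NULL, SG, NULL)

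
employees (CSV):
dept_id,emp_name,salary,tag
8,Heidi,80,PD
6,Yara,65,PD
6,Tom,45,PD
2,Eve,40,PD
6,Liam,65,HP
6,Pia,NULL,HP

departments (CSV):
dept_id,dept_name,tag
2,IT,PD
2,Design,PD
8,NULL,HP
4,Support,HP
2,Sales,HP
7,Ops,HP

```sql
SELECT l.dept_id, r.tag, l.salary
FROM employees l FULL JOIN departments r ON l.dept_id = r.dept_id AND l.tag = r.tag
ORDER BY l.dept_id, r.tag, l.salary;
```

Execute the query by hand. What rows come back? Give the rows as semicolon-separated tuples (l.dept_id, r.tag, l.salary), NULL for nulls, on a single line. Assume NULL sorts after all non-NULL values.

FULL OUTER JOIN keeps every row from both sides; unmatched rows get NULL for the other side's columns.
Matching on l.dept_id = r.dept_id AND l.tag = r.tag.
- dept_id=8, tag=PD: no r row matches, row kept with r columns NULL.
- dept_id=6, tag=PD: no r row matches, row kept with r columns NULL.
- dept_id=6, tag=PD: no r row matches, row kept with r columns NULL.
- dept_id=2, tag=PD: 2 matching r row(s), so 2 row(s) emitted.
- dept_id=6, tag=HP: no r row matches, row kept with r columns NULL.
- dept_id=6, tag=HP: no r row matches, row kept with r columns NULL.
- plus 4 unmatched r row(s), each kept with NULL l columns.

(2, PD, 40); (2, PD, 40); (6, NULL, 45); (6, NULL, 65); (6, NULL, 65); (6, NULL, NULL); (8, NULL, 80); (NULL, HP, NULL); (NULL, HP, NULL); (NULL, HP, NULL); (NULL, HP, NULL)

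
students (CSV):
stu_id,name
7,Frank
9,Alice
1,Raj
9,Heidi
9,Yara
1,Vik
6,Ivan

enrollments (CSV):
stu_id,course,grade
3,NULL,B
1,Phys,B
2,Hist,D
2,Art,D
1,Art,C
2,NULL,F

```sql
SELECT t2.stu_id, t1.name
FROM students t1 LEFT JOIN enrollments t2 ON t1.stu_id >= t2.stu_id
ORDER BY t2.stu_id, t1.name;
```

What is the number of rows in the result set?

LEFT JOIN keeps every row from `students`; unmatched rows get NULL for `enrollments`'s columns.
Matching on t1.stu_id >= t2.stu_id.
Matched pairs: 34; unmatched t1 rows kept: 0.
Total: 34 rows.

34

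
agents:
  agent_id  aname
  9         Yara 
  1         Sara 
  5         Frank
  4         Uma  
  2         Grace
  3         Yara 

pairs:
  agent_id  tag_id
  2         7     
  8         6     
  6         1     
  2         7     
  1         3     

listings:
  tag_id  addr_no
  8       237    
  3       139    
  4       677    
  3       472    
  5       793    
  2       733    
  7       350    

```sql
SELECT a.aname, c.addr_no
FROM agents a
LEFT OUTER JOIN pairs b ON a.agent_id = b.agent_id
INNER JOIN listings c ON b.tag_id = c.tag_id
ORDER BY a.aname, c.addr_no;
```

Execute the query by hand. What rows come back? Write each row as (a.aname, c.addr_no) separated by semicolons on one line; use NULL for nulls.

Joins associate left-to-right: agents LEFT JOIN pairs on agent_id gives 7 intermediate row(s).
Then INNER JOIN `listings c` on tag_id: keep only rows whose b.tag_id appears in c.

(Grace, 350); (Grace, 350); (Sara, 139); (Sara, 472)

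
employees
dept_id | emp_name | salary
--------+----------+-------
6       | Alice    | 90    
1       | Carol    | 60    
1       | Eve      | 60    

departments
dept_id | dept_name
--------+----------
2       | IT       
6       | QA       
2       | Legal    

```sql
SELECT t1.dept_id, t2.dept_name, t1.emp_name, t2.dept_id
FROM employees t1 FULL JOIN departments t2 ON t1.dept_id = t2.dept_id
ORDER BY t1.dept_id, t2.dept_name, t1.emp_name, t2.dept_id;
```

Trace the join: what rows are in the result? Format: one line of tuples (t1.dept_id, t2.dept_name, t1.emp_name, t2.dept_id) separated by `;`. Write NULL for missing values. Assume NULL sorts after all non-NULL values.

(1, NULL, Carol, NULL); (1, NULL, Eve, NULL); (6, QA, Alice, 6); (NULL, IT, NULL, 2); (NULL, Legal, NULL, 2)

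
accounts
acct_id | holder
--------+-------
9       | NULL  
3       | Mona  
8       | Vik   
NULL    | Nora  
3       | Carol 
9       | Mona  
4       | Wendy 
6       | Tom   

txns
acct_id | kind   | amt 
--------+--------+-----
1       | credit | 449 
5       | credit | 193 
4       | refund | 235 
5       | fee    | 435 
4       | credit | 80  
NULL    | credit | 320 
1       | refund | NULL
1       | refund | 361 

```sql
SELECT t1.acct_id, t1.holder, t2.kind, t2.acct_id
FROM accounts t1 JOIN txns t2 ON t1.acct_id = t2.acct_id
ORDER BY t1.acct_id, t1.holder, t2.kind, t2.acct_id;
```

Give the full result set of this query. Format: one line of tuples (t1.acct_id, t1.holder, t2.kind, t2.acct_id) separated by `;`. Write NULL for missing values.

INNER JOIN keeps only pairs where the ON condition holds.
Matching on t1.acct_id = t2.acct_id. A NULL in a compared column never satisfies the condition.
- t1 (acct_id=9) has no partner → excluded.
- t1 (acct_id=3) has no partner → excluded.
- t1 (acct_id=8) has no partner → excluded.
- t1 (acct_id=NULL) has no partner → excluded.
- t1 (acct_id=3) has no partner → excluded.
- t1 (acct_id=9) has no partner → excluded.
- t1 (acct_id=4) pairs with 2 row(s) of t2.
- t1 (acct_id=6) has no partner → excluded.
After projecting and ordering:
t1.acct_id | t1.holder | t2.kind | t2.acct_id
4 | Wendy | credit | 4
4 | Wendy | refund | 4

(4, Wendy, credit, 4); (4, Wendy, refund, 4)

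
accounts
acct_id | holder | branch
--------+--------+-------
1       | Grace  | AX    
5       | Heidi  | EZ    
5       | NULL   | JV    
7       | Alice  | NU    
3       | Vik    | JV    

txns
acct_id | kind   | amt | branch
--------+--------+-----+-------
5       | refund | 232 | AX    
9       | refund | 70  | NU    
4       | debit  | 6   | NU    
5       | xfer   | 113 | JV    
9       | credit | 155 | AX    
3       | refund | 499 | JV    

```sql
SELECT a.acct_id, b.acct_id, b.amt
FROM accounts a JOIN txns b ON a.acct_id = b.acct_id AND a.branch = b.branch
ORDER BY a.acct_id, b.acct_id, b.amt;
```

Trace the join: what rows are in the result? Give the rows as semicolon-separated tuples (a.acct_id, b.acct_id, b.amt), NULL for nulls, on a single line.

INNER JOIN keeps only pairs where the ON condition holds.
Matching on a.acct_id = b.acct_id AND a.branch = b.branch.
Matched pairs: 2.

(3, 3, 499); (5, 5, 113)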